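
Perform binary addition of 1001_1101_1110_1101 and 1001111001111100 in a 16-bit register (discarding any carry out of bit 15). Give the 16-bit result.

  1001110111101101
+ 1001111001111100
= 0011110001101001  (discard carry-out 1)

0011110001101001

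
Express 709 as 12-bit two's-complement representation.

709 is non-negative, so write it directly in 12 bits: 001011000101.

001011000101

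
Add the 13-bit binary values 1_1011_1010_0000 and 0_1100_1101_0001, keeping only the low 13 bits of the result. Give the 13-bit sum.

0100001110001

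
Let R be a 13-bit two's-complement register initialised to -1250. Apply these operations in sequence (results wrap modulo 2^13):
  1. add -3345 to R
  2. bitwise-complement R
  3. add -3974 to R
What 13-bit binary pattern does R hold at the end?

Start: R = -1250 = 1101100011110.
R = -1250 + (-3345) = -4595; wraps to 3597 = 0111000001101
R = NOT 0111000001101 = 1000111110010 = -3598
R = -3598 + (-3974) = -7572; wraps to 620 = 0001001101100

0001001101100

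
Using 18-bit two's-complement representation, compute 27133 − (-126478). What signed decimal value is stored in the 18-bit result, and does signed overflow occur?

27133 → 000110100111111101
-126478 → 100001000111110010
Subtract via negate-and-add: invert 100001000111110010 + 1 = 011110111000001110 (i.e. 126478).
  000110100111111101
+ 011110111000001110
= 100101100000001011
Result 100101100000001011: MSB = 1 → 153611 − 262144 = -108533.
Both addends (after negating the subtrahend) are non-negative but the stored result is negative: signed overflow. The true value 27133 − (-126478) = 153611 lies outside [-131072, 131071].

-108533; overflow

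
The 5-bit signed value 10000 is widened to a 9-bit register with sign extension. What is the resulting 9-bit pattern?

MSB of 10000 is 1; replicate it into the new high bits.
1111|10000 → 111110000 (still -16).

111110000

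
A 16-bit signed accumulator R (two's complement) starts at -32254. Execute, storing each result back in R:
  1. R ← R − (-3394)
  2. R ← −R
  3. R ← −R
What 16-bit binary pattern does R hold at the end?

Start: R = -32254 = 1000001000000010.
R = -32254 − (-3394) = -28860 = 1000111101000100
R = −(-28860) = 28860 = 0111000010111100
R = −(28860) = -28860 = 1000111101000100

1000111101000100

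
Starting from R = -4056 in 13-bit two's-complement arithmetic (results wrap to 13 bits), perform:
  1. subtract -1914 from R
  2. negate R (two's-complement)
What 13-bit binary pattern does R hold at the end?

Start: R = -4056 = 1000000101000.
R = -4056 − (-1914) = -2142 = 1011110100010
R = −(-2142) = 2142 = 0100001011110

0100001011110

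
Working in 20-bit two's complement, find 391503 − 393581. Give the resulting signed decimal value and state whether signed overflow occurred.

391503 → 01011111100101001111
393581 → 01100000000101101101
Subtract via negate-and-add: invert 01100000000101101101 + 1 = 10011111111010010011 (i.e. -393581).
  01011111100101001111
+ 10011111111010010011
= 11111111011111100010
Result 11111111011111100010: MSB = 1 → 1046498 − 1048576 = -2078.
Addends (after negating the subtrahend) have opposite signs, so signed overflow cannot occur.

-2078; no overflow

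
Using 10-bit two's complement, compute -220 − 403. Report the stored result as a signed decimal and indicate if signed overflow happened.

401; overflow

-220 → 1100100100
403 → 0110010011
Subtract via negate-and-add: invert 0110010011 + 1 = 1001101101 (i.e. -403).
  1100100100
+ 1001101101
= 0110010001  (discard carry-out 1)
Result 0110010001: MSB = 0 → value 401.
Both addends (after negating the subtrahend) are negative but the stored result is non-negative: signed overflow. The true value -220 − 403 = -623 lies outside [-512, 511].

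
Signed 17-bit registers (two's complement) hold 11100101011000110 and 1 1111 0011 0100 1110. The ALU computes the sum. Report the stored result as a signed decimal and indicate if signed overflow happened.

-16876; no overflow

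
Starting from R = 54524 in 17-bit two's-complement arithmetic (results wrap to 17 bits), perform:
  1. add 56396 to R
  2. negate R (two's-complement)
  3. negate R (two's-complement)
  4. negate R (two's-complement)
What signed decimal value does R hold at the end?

20152

Start: R = 54524 = 01101010011111100.
R = 54524 + 56396 = 110920; wraps to -20152 = 11011000101001000
R = −(-20152) = 20152 = 00100111010111000
R = −(20152) = -20152 = 11011000101001000
R = −(-20152) = 20152 = 00100111010111000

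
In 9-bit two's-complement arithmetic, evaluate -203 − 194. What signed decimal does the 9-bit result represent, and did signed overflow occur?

115; overflow

-203 → 100110101
194 → 011000010
Subtract via negate-and-add: invert 011000010 + 1 = 100111110 (i.e. -194).
  100110101
+ 100111110
= 001110011  (discard carry-out 1)
Result 001110011: MSB = 0 → value 115.
Both addends (after negating the subtrahend) are negative but the stored result is non-negative: signed overflow. The true value -203 − 194 = -397 lies outside [-256, 255].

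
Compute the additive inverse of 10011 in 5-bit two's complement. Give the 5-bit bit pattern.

01101

Invert: 01100. Add 1: 01101.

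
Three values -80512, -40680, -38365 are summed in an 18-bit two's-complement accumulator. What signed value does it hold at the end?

-80512 + (-40680) = -121192 (100010011010011000)
-121192 + (-38365) = -159557 → wraps to 102587 (011001000010111011)

102587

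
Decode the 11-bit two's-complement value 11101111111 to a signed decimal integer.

-129

MSB is 1, so the value is negative.
Invert: 00010000000. Add 1: 00010000001 = 129. So the value is −129.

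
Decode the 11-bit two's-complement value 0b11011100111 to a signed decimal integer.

MSB is 1, so the value is negative.
Invert: 00100011000. Add 1: 00100011001 = 281. So the value is −281.

-281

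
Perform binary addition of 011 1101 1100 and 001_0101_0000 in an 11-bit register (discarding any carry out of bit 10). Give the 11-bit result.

10100101100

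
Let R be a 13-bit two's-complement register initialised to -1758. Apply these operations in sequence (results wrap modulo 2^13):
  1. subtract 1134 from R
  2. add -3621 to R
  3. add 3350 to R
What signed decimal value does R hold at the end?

Start: R = -1758 = 1100100100010.
R = -1758 − 1134 = -2892 = 1010010110100
R = -2892 + (-3621) = -6513; wraps to 1679 = 0011010001111
R = 1679 + 3350 = 5029; wraps to -3163 = 1001110100101

-3163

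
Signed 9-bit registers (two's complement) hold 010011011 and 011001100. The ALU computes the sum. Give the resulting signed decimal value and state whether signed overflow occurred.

010011011 = 155 (signed)
011001100 = 204 (signed)
  010011011
+ 011001100
= 101100111
Result 101100111: MSB = 1 → 359 − 512 = -153.
Both addends are non-negative but the stored result is negative: signed overflow. The true value 155 + 204 = 359 lies outside [-256, 255].

-153; overflow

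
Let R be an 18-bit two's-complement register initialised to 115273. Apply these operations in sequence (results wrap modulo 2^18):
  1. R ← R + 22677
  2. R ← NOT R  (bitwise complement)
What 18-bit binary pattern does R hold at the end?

011110010100100001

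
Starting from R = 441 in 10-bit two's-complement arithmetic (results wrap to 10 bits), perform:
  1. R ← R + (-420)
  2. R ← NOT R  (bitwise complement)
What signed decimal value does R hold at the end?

-22

Start: R = 441 = 0110111001.
R = 441 + (-420) = 21 = 0000010101
R = NOT 0000010101 = 1111101010 = -22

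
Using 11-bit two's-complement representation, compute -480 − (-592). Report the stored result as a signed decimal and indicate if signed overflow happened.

-480 → 11000100000
-592 → 10110110000
Subtract via negate-and-add: invert 10110110000 + 1 = 01001010000 (i.e. 592).
  11000100000
+ 01001010000
= 00001110000  (discard carry-out 1)
Result 00001110000: MSB = 0 → value 112.
Addends (after negating the subtrahend) have opposite signs, so signed overflow cannot occur.

112; no overflow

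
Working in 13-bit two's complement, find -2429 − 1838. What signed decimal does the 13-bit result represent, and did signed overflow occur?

3925; overflow

-2429 → 1011010000011
1838 → 0011100101110
Subtract via negate-and-add: invert 0011100101110 + 1 = 1100011010010 (i.e. -1838).
  1011010000011
+ 1100011010010
= 0111101010101  (discard carry-out 1)
Result 0111101010101: MSB = 0 → value 3925.
Both addends (after negating the subtrahend) are negative but the stored result is non-negative: signed overflow. The true value -2429 − 1838 = -4267 lies outside [-4096, 4095].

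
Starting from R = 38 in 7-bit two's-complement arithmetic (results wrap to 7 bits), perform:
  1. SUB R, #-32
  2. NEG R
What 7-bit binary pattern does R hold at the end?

0111010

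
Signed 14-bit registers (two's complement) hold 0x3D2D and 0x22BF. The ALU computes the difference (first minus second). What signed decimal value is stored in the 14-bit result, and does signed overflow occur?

6766; no overflow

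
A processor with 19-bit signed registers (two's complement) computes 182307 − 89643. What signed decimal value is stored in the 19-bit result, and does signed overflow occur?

182307 → 0101100100000100011
89643 → 0010101111000101011
Subtract via negate-and-add: invert 0010101111000101011 + 1 = 1101010000111010101 (i.e. -89643).
  0101100100000100011
+ 1101010000111010101
= 0010110100111111000  (discard carry-out 1)
Result 0010110100111111000: MSB = 0 → value 92664.
Addends (after negating the subtrahend) have opposite signs, so signed overflow cannot occur.

92664; no overflow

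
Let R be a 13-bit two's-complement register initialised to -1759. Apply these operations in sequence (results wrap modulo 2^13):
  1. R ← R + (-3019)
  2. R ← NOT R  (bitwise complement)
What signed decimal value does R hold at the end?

Start: R = -1759 = 1100100100001.
R = -1759 + (-3019) = -4778; wraps to 3414 = 0110101010110
R = NOT 0110101010110 = 1001010101001 = -3415

-3415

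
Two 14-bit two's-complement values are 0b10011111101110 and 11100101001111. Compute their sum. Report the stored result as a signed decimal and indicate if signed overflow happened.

0b10011111101110 → 10011111101110 = -6162 (signed)
11100101001111 = -1713 (signed)
  10011111101110
+ 11100101001111
= 10000100111101  (discard carry-out 1)
Result 10000100111101: MSB = 1 → 8509 − 16384 = -7875.
Both addends are negative and so is the stored result: no signed overflow.

-7875; no overflow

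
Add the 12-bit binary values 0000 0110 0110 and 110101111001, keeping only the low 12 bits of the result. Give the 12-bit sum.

110111011111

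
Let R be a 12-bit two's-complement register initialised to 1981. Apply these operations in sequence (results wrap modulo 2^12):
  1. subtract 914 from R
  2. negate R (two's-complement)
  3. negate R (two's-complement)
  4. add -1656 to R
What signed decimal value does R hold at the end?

-589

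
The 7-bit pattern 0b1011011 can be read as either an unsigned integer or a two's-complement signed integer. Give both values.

Unsigned: 1011011 = 91.
Signed: MSB=1 → 91 − 128 = -37.

unsigned = 91, signed = -37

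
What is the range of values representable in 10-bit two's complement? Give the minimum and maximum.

min = -512, max = 511

Minimum: −2^9 = -512.
Maximum: 2^9 − 1 = 511.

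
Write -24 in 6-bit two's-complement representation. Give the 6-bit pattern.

|-24| = 24 = 011000 in 6 bits.
Invert the bits: 100111. Add 1: 101000.

101000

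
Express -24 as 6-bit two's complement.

101000

|-24| = 24 = 011000 in 6 bits.
Invert the bits: 100111. Add 1: 101000.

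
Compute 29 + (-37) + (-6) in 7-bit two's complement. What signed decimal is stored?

-14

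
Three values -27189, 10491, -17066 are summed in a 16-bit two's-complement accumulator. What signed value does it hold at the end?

-27189 + 10491 = -16698 (1011111011000110)
-16698 + (-17066) = -33764 → wraps to 31772 (0111110000011100)

31772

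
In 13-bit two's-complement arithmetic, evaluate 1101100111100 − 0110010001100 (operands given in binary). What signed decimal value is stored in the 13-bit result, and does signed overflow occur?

1101100111100 = -1220 (signed)
0110010001100 = 3212 (signed)
Subtract via negate-and-add: invert 0110010001100 + 1 = 1001101110100 (i.e. -3212).
  1101100111100
+ 1001101110100
= 0111010110000  (discard carry-out 1)
Result 0111010110000: MSB = 0 → value 3760.
Both addends (after negating the subtrahend) are negative but the stored result is non-negative: signed overflow. The true value -1220 − 3212 = -4432 lies outside [-4096, 4095].

3760; overflow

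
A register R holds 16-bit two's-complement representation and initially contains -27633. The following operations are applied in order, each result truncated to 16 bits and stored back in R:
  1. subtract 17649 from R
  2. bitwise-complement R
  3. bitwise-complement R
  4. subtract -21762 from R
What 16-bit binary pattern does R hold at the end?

1010010000100000

Start: R = -27633 = 1001010000001111.
R = -27633 − 17649 = -45282; wraps to 20254 = 0100111100011110
R = NOT 0100111100011110 = 1011000011100001 = -20255
R = NOT 1011000011100001 = 0100111100011110 = 20254
R = 20254 − (-21762) = 42016; wraps to -23520 = 1010010000100000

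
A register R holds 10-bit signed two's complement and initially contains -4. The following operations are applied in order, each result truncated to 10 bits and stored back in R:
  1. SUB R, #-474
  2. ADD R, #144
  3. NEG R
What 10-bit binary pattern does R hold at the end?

Start: R = -4 = 1111111100.
R = -4 − (-474) = 470 = 0111010110
R = 470 + 144 = 614; wraps to -410 = 1001100110
R = −(-410) = 410 = 0110011010

0110011010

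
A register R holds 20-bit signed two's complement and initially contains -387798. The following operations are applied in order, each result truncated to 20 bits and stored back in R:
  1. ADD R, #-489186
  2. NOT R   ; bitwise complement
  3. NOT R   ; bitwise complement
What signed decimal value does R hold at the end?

Start: R = -387798 = 10100001010100101010.
R = -387798 + (-489186) = -876984; wraps to 171592 = 00101001111001001000
R = NOT 00101001111001001000 = 11010110000110110111 = -171593
R = NOT 11010110000110110111 = 00101001111001001000 = 171592

171592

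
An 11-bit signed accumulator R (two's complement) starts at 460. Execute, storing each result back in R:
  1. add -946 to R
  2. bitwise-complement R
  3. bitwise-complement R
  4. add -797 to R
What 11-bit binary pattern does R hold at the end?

01011111101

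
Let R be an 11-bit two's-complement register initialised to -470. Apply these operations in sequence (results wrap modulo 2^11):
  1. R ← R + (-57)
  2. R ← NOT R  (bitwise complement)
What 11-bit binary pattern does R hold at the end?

01000001110

Start: R = -470 = 11000101010.
R = -470 + (-57) = -527 = 10111110001
R = NOT 10111110001 = 01000001110 = 526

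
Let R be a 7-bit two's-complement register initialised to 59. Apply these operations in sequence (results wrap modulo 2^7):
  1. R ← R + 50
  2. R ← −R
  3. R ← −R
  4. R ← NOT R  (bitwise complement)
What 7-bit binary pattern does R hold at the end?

0010010

Start: R = 59 = 0111011.
R = 59 + 50 = 109; wraps to -19 = 1101101
R = −(-19) = 19 = 0010011
R = −(19) = -19 = 1101101
R = NOT 1101101 = 0010010 = 18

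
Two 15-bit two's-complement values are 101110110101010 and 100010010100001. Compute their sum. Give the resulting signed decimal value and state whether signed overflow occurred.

8779; overflow

101110110101010 = -8790 (signed)
100010010100001 = -15199 (signed)
  101110110101010
+ 100010010100001
= 010001001001011  (discard carry-out 1)
Result 010001001001011: MSB = 0 → value 8779.
Both addends are negative but the stored result is non-negative: signed overflow. The true value -8790 + (-15199) = -23989 lies outside [-16384, 16383].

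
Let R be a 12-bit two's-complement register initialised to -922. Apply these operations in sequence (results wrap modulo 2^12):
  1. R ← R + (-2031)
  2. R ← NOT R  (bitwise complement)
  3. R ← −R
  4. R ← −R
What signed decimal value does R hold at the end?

-1144

Start: R = -922 = 110001100110.
R = -922 + (-2031) = -2953; wraps to 1143 = 010001110111
R = NOT 010001110111 = 101110001000 = -1144
R = −(-1144) = 1144 = 010001111000
R = −(1144) = -1144 = 101110001000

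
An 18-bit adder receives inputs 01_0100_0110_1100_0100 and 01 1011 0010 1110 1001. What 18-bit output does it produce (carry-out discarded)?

  010100011011000100
+ 011011001011101001
= 101111100110101101

101111100110101101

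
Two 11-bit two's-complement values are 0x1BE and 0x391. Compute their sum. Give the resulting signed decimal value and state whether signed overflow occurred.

-689; overflow

0x1BE = 00110111110 = 446 (signed)
0x391 = 01110010001 = 913 (signed)
  00110111110
+ 01110010001
= 10101001111
Result 10101001111: MSB = 1 → 1359 − 2048 = -689.
Both addends are non-negative but the stored result is negative: signed overflow. The true value 446 + 913 = 1359 lies outside [-1024, 1023].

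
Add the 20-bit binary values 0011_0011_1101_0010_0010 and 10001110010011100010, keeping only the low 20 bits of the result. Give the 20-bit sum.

  00110011110100100010
+ 10001110010011100010
= 11000010001000000100

11000010001000000100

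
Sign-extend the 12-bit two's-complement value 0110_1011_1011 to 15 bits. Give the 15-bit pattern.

000011010111011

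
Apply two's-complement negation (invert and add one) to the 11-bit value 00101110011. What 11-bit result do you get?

Invert: 11010001100. Add 1: 11010001101.
Check: 00101110011 = 371, 11010001101 = -371.

11010001101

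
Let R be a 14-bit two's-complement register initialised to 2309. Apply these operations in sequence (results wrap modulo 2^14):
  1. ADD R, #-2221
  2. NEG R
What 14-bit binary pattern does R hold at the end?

11111110101000

Start: R = 2309 = 00100100000101.
R = 2309 + (-2221) = 88 = 00000001011000
R = −(88) = -88 = 11111110101000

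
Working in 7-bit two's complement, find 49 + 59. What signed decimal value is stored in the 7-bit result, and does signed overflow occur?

-20; overflow

49 → 0110001
59 → 0111011
  0110001
+ 0111011
= 1101100
Result 1101100: MSB = 1 → 108 − 128 = -20.
Both addends are non-negative but the stored result is negative: signed overflow. The true value 49 + 59 = 108 lies outside [-64, 63].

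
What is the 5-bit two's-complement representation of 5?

00101

5 is non-negative, so write it directly in 5 bits: 00101.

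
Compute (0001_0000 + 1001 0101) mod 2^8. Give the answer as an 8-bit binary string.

10100101

  00010000
+ 10010101
= 10100101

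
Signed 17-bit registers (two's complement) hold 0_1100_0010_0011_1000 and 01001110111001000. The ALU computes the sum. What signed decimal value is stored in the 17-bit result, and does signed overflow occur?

-40960; overflow

0_1100_0010_0011_1000 → 01100001000111000 = 49720 (signed)
01001110111001000 = 40392 (signed)
  01100001000111000
+ 01001110111001000
= 10110000000000000
Result 10110000000000000: MSB = 1 → 90112 − 131072 = -40960.
Both addends are non-negative but the stored result is negative: signed overflow. The true value 49720 + 40392 = 90112 lies outside [-65536, 65535].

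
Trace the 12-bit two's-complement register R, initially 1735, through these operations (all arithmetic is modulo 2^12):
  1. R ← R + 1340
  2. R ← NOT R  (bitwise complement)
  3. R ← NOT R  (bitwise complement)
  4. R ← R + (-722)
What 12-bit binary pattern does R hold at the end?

100100110001

Start: R = 1735 = 011011000111.
R = 1735 + 1340 = 3075; wraps to -1021 = 110000000011
R = NOT 110000000011 = 001111111100 = 1020
R = NOT 001111111100 = 110000000011 = -1021
R = -1021 + (-722) = -1743 = 100100110001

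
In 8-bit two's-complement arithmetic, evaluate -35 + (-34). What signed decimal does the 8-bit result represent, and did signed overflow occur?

-35 → 11011101
-34 → 11011110
  11011101
+ 11011110
= 10111011  (discard carry-out 1)
Result 10111011: MSB = 1 → 187 − 256 = -69.
Both addends are negative and so is the stored result: no signed overflow.

-69; no overflow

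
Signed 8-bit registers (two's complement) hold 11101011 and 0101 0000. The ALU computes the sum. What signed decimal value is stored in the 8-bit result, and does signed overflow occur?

59; no overflow

11101011 = -21 (signed)
0101 0000 → 01010000 = 80 (signed)
  11101011
+ 01010000
= 00111011  (discard carry-out 1)
Result 00111011: MSB = 0 → value 59.
Addends have opposite signs, so signed overflow cannot occur.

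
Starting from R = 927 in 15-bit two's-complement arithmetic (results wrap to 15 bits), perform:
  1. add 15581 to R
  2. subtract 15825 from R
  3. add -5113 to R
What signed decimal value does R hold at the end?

-4430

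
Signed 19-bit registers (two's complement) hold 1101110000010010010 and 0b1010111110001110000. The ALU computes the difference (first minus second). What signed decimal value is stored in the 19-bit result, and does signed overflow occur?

1101110000010010010 = -73582 (signed)
0b1010111110001110000 → 1010111110001110000 = -164752 (signed)
Subtract via negate-and-add: invert 1010111110001110000 + 1 = 0101000001110010000 (i.e. 164752).
  1101110000010010010
+ 0101000001110010000
= 0010110010000100010  (discard carry-out 1)
Result 0010110010000100010: MSB = 0 → value 91170.
Addends (after negating the subtrahend) have opposite signs, so signed overflow cannot occur.

91170; no overflow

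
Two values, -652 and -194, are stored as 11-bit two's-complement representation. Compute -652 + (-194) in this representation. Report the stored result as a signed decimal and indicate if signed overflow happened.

-652 → 10101110100
-194 → 11100111110
  10101110100
+ 11100111110
= 10010110010  (discard carry-out 1)
Result 10010110010: MSB = 1 → 1202 − 2048 = -846.
Both addends are negative and so is the stored result: no signed overflow.

-846; no overflow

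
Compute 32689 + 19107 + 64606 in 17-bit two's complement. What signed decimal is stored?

-14670

32689 + 19107 = 51796 (01100101001010100)
51796 + 64606 = 116402 → wraps to -14670 (11100011010110010)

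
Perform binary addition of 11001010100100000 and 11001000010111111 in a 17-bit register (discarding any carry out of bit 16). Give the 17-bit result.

  11001010100100000
+ 11001000010111111
= 10010010111011111  (discard carry-out 1)

10010010111011111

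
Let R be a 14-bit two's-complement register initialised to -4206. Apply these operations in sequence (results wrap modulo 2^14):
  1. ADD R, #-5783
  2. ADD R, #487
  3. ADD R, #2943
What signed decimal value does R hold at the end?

Start: R = -4206 = 10111110010010.
R = -4206 + (-5783) = -9989; wraps to 6395 = 01100011111011
R = 6395 + 487 = 6882 = 01101011100010
R = 6882 + 2943 = 9825; wraps to -6559 = 10011001100001

-6559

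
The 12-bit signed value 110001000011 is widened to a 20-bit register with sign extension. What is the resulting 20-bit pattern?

11111111110001000011

MSB of 110001000011 is 1; replicate it into the new high bits.
11111111|110001000011 → 11111111110001000011 (still -957).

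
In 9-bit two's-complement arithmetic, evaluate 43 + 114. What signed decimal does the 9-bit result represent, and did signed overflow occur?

157; no overflow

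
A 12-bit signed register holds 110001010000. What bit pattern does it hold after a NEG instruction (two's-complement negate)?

001110110000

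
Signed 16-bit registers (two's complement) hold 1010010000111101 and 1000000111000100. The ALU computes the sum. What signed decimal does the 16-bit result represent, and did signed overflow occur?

9729; overflow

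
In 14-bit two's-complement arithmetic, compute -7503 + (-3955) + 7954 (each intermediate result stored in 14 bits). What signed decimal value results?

-7503 + (-3955) = -11458 → wraps to 4926 (01001100111110)
4926 + 7954 = 12880 → wraps to -3504 (11001001010000)

-3504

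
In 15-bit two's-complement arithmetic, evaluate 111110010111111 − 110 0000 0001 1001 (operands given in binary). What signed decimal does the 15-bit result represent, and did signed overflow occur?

7334; no overflow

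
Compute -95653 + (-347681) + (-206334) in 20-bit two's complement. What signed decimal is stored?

398908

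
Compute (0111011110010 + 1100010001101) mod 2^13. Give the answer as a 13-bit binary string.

0011101111111

  0111011110010
+ 1100010001101
= 0011101111111  (discard carry-out 1)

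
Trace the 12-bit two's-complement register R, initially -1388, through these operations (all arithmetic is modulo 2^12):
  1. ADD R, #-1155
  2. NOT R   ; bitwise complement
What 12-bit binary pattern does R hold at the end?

Start: R = -1388 = 101010010100.
R = -1388 + (-1155) = -2543; wraps to 1553 = 011000010001
R = NOT 011000010001 = 100111101110 = -1554

100111101110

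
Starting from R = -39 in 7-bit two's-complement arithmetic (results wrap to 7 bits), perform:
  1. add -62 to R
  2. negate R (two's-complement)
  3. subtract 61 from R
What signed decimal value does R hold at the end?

Start: R = -39 = 1011001.
R = -39 + (-62) = -101; wraps to 27 = 0011011
R = −(27) = -27 = 1100101
R = -27 − 61 = -88; wraps to 40 = 0101000

40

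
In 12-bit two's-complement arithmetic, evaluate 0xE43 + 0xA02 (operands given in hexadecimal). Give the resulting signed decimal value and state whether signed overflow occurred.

0xE43 = 111001000011 = -445 (signed)
0xA02 = 101000000010 = -1534 (signed)
  111001000011
+ 101000000010
= 100001000101  (discard carry-out 1)
Result 100001000101: MSB = 1 → 2117 − 4096 = -1979.
Both addends are negative and so is the stored result: no signed overflow.

-1979; no overflow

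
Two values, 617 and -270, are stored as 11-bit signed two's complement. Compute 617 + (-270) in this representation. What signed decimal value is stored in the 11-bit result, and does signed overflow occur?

347; no overflow

617 → 01001101001
-270 → 11011110010
  01001101001
+ 11011110010
= 00101011011  (discard carry-out 1)
Result 00101011011: MSB = 0 → value 347.
Addends have opposite signs, so signed overflow cannot occur.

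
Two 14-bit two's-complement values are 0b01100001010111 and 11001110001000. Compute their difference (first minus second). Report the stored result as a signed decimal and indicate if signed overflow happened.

-6961; overflow

0b01100001010111 → 01100001010111 = 6231 (signed)
11001110001000 = -3192 (signed)
Subtract via negate-and-add: invert 11001110001000 + 1 = 00110001111000 (i.e. 3192).
  01100001010111
+ 00110001111000
= 10010011001111
Result 10010011001111: MSB = 1 → 9423 − 16384 = -6961.
Both addends (after negating the subtrahend) are non-negative but the stored result is negative: signed overflow. The true value 6231 − (-3192) = 9423 lies outside [-8192, 8191].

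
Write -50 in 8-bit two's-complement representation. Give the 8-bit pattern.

11001110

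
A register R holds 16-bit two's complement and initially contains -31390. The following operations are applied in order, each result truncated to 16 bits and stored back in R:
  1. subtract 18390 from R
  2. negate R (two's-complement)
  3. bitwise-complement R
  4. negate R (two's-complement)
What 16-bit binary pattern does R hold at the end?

1100001001110101

Start: R = -31390 = 1000010101100010.
R = -31390 − 18390 = -49780; wraps to 15756 = 0011110110001100
R = −(15756) = -15756 = 1100001001110100
R = NOT 1100001001110100 = 0011110110001011 = 15755
R = −(15755) = -15755 = 1100001001110101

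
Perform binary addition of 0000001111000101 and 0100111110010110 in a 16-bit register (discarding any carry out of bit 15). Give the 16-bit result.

  0000001111000101
+ 0100111110010110
= 0101001101011011

0101001101011011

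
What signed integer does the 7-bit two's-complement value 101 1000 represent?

MSB is 1, so the value is negative.
Invert: 0100111. Add 1: 0101000 = 40. So the value is −40.

-40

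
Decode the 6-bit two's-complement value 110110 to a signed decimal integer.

MSB is 1, so the value is negative.
Unsigned reading: 54. Subtract 2^6 = 64: 54 − 64 = -10.

-10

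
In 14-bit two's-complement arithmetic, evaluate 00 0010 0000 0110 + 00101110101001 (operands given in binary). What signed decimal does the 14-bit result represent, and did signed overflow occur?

00 0010 0000 0110 → 00001000000110 = 518 (signed)
00101110101001 = 2985 (signed)
  00001000000110
+ 00101110101001
= 00110110101111
Result 00110110101111: MSB = 0 → value 3503.
Both addends are non-negative and so is the stored result: no signed overflow.

3503; no overflow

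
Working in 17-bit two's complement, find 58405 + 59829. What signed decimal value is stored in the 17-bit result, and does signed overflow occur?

58405 → 01110010000100101
59829 → 01110100110110101
  01110010000100101
+ 01110100110110101
= 11100110111011010
Result 11100110111011010: MSB = 1 → 118234 − 131072 = -12838.
Both addends are non-negative but the stored result is negative: signed overflow. The true value 58405 + 59829 = 118234 lies outside [-65536, 65535].

-12838; overflow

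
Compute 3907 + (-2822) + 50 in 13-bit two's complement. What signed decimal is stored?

3907 + (-2822) = 1085 (0010000111101)
1085 + 50 = 1135 (0010001101111)

1135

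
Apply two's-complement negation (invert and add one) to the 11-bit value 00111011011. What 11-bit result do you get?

Invert: 11000100100. Add 1: 11000100101.
Check: 00111011011 = 475, 11000100101 = -475.

11000100101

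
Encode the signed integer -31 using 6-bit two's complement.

100001

|-31| = 31 = 011111 in 6 bits.
Invert the bits: 100000. Add 1: 100001.
Check: 100001 reads as 33 − 64 = -31.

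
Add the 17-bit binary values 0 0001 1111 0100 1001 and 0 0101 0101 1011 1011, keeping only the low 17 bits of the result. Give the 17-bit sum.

  00001111101001001
+ 00101010110111011
= 00111010100000100

00111010100000100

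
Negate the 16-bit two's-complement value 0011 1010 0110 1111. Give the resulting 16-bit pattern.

Invert: 1100010110010000. Add 1: 1100010110010001.
Check: 0011101001101111 = 14959, 1100010110010001 = -14959.

1100010110010001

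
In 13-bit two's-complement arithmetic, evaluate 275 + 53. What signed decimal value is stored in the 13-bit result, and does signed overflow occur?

328; no overflow

275 → 0000100010011
53 → 0000000110101
  0000100010011
+ 0000000110101
= 0000101001000
Result 0000101001000: MSB = 0 → value 328.
Both addends are non-negative and so is the stored result: no signed overflow.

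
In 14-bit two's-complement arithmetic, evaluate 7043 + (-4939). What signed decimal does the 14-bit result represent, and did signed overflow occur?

2104; no overflow

7043 → 01101110000011
-4939 → 10110010110101
  01101110000011
+ 10110010110101
= 00100000111000  (discard carry-out 1)
Result 00100000111000: MSB = 0 → value 2104.
Addends have opposite signs, so signed overflow cannot occur.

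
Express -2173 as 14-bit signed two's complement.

|-2173| = 2173 = 00100001111101 in 14 bits.
Invert the bits: 11011110000010. Add 1: 11011110000011.

11011110000011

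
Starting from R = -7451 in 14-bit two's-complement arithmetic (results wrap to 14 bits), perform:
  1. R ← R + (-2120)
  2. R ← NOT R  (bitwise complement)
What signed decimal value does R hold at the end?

Start: R = -7451 = 10001011100101.
R = -7451 + (-2120) = -9571; wraps to 6813 = 01101010011101
R = NOT 01101010011101 = 10010101100010 = -6814

-6814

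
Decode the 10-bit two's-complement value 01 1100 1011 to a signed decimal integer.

MSB is 0, so the value is non-negative: 0111001011 = 459.

459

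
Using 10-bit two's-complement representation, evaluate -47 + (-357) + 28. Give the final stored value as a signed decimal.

-47 + (-357) = -404 (1001101100)
-404 + 28 = -376 (1010001000)

-376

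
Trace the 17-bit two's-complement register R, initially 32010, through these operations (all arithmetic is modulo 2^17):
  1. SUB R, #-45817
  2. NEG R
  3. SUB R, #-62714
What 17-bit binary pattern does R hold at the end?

Start: R = 32010 = 00111110100001010.
R = 32010 − (-45817) = 77827; wraps to -53245 = 10011000000000011
R = −(-53245) = 53245 = 01100111111111101
R = 53245 − (-62714) = 115959; wraps to -15113 = 11100010011110111

11100010011110111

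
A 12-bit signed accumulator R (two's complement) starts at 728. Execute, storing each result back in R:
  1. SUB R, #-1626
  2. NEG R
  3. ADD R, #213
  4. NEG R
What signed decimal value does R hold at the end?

Start: R = 728 = 001011011000.
R = 728 − (-1626) = 2354; wraps to -1742 = 100100110010
R = −(-1742) = 1742 = 011011001110
R = 1742 + 213 = 1955 = 011110100011
R = −(1955) = -1955 = 100001011101

-1955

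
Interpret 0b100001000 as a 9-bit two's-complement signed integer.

-248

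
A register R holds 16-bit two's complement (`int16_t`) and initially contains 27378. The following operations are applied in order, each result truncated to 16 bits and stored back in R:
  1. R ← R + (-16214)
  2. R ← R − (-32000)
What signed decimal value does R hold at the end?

-22372

Start: R = 27378 = 0110101011110010.
R = 27378 + (-16214) = 11164 = 0010101110011100
R = 11164 − (-32000) = 43164; wraps to -22372 = 1010100010011100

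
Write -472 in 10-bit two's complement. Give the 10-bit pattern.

1000101000

|-472| = 472 = 0111011000 in 10 bits.
Invert the bits: 1000100111. Add 1: 1000101000.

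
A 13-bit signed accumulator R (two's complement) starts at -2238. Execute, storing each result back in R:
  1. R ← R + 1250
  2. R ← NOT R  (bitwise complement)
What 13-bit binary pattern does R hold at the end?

0001111011011

Start: R = -2238 = 1011101000010.
R = -2238 + 1250 = -988 = 1110000100100
R = NOT 1110000100100 = 0001111011011 = 987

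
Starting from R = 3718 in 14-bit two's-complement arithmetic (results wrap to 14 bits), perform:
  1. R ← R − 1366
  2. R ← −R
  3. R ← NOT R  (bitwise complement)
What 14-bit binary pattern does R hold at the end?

00100100101111

Start: R = 3718 = 00111010000110.
R = 3718 − 1366 = 2352 = 00100100110000
R = −(2352) = -2352 = 11011011010000
R = NOT 11011011010000 = 00100100101111 = 2351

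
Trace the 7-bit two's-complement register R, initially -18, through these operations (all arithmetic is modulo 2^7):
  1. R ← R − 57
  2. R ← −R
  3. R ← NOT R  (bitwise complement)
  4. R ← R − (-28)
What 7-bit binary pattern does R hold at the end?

Start: R = -18 = 1101110.
R = -18 − 57 = -75; wraps to 53 = 0110101
R = −(53) = -53 = 1001011
R = NOT 1001011 = 0110100 = 52
R = 52 − (-28) = 80; wraps to -48 = 1010000

1010000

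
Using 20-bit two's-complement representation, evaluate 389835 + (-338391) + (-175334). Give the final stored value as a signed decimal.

-123890

389835 + (-338391) = 51444 (00001100100011110100)
51444 + (-175334) = -123890 (11100001110000001110)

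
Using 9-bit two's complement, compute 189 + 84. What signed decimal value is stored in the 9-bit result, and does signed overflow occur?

189 → 010111101
84 → 001010100
  010111101
+ 001010100
= 100010001
Result 100010001: MSB = 1 → 273 − 512 = -239.
Both addends are non-negative but the stored result is negative: signed overflow. The true value 189 + 84 = 273 lies outside [-256, 255].

-239; overflow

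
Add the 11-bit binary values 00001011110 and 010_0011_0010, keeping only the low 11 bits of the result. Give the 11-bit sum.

  00001011110
+ 01000110010
= 01010010000

01010010000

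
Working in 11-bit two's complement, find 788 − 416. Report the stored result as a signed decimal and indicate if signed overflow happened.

372; no overflow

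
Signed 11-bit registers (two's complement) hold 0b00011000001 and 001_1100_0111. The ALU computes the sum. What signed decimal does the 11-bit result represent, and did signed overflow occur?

648; no overflow

0b00011000001 → 00011000001 = 193 (signed)
001_1100_0111 → 00111000111 = 455 (signed)
  00011000001
+ 00111000111
= 01010001000
Result 01010001000: MSB = 0 → value 648.
Both addends are non-negative and so is the stored result: no signed overflow.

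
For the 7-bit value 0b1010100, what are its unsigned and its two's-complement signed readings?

Unsigned: 1010100 = 84.
Signed: MSB=1 → 84 − 128 = -44.

unsigned = 84, signed = -44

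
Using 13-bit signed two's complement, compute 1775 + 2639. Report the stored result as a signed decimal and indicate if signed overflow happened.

-3778; overflow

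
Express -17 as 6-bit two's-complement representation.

|-17| = 17 = 010001 in 6 bits.
Invert the bits: 101110. Add 1: 101111.

101111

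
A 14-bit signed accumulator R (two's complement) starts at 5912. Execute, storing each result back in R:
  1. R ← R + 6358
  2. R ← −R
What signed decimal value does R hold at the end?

Start: R = 5912 = 01011100011000.
R = 5912 + 6358 = 12270; wraps to -4114 = 10111111101110
R = −(-4114) = 4114 = 01000000010010

4114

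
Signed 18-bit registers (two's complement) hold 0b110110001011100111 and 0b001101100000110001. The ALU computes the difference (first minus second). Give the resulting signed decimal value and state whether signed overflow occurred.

-95562; no overflow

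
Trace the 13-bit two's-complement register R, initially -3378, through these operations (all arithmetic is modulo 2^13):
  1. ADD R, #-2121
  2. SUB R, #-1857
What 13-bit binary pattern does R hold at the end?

1000111000110

Start: R = -3378 = 1001011001110.
R = -3378 + (-2121) = -5499; wraps to 2693 = 0101010000101
R = 2693 − (-1857) = 4550; wraps to -3642 = 1000111000110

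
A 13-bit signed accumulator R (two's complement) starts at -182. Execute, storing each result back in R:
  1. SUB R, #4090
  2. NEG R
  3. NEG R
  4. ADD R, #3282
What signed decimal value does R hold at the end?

-990

Start: R = -182 = 1111101001010.
R = -182 − 4090 = -4272; wraps to 3920 = 0111101010000
R = −(3920) = -3920 = 1000010110000
R = −(-3920) = 3920 = 0111101010000
R = 3920 + 3282 = 7202; wraps to -990 = 1110000100010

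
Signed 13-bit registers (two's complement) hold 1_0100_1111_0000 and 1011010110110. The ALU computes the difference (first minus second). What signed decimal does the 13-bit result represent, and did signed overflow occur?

1_0100_1111_0000 → 1010011110000 = -2832 (signed)
1011010110110 = -2378 (signed)
Subtract via negate-and-add: invert 1011010110110 + 1 = 0100101001010 (i.e. 2378).
  1010011110000
+ 0100101001010
= 1111000111010
Result 1111000111010: MSB = 1 → 7738 − 8192 = -454.
Addends (after negating the subtrahend) have opposite signs, so signed overflow cannot occur.

-454; no overflow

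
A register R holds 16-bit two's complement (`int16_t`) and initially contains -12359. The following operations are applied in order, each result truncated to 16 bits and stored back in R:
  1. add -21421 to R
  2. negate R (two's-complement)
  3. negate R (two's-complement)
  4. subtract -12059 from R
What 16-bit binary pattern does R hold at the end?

1010101100100111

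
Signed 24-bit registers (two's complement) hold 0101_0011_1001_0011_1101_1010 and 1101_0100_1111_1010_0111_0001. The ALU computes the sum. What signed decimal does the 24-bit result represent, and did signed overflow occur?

0101_0011_1001_0011_1101_1010 → 010100111001001111011010 = 5477338 (signed)
1101_0100_1111_1010_0111_0001 → 110101001111101001110001 = -2819471 (signed)
  010100111001001111011010
+ 110101001111101001110001
= 001010001000111001001011  (discard carry-out 1)
Result 001010001000111001001011: MSB = 0 → value 2657867.
Addends have opposite signs, so signed overflow cannot occur.

2657867; no overflow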